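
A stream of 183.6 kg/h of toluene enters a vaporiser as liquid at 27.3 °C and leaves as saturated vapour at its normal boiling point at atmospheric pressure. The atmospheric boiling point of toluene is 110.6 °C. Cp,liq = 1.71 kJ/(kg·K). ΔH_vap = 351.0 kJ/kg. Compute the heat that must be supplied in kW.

Q = 25.2 kW

liquid 27.3→110.6 °C: 142.44 kJ/kg
vaporisation at 110.6 °C: 351 kJ/kg
Δh = 142.44 + 351 = 493.44 kJ/kg
Q = ṁ·Δh = 183.6 kg/h × 493.44 kJ/kg = 90596 kJ/h
|Q| = 25.166 kW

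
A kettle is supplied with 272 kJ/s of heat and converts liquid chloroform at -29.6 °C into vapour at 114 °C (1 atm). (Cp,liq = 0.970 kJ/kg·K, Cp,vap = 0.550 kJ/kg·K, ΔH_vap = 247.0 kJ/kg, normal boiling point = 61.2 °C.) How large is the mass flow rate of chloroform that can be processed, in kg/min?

Δh = 0.970×(61.2−-29.6) + 247.0 + 0.550×(114−61.2) = 364.12 kJ/kg
Q = 272 kJ/s = 272 kJ/s = 16320 kJ/min
ṁ = Q/Δh = 16320 / 364.12 = 44.821 kg/min

ṁ = 44.8 kg/min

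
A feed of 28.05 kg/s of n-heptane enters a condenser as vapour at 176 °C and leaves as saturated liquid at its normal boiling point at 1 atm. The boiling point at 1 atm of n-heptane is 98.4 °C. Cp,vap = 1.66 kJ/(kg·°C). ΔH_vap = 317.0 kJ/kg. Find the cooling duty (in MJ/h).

Q_c = 45000 MJ/h

vapour 176→98.4 °C: -128.82 kJ/kg
condensation at 98.4 °C: -317 kJ/kg
Δh = -128.82 + -317 = -445.82 kJ/kg
Q = ṁ·Δh = 28.05 kg/s × -445.82 kJ/kg = -12505 kJ/s
|Q| = 12505 kW = 45018 MJ/h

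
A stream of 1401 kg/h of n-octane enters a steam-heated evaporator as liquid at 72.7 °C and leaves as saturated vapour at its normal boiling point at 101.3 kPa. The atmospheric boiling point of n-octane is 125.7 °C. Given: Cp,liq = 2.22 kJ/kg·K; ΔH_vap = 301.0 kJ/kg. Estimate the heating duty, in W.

liquid 72.7→125.7 °C: 117.66 kJ/kg
vaporisation at 125.7 °C: 301 kJ/kg
Δh = 117.66 + 301 = 418.66 kJ/kg
Q = ṁ·Δh = 1401 kg/h × 418.66 kJ/kg = 586540 kJ/h
|Q| = 162.93 kW = 162930 W

Q = 163000 W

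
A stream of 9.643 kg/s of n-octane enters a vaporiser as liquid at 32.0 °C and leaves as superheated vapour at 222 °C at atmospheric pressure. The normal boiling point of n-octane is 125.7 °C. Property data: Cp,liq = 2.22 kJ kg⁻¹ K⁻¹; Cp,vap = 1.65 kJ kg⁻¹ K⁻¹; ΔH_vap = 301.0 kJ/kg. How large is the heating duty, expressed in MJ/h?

liquid 32.0→125.7 °C: 208.01 kJ/kg
vaporisation at 125.7 °C: 301 kJ/kg
vapour 125.7→222 °C: 158.89 kJ/kg
Δh = 208.01 + 301 + 158.89 = 667.91 kJ/kg
Q = ṁ·Δh = 9.643 kg/s × 667.91 kJ/kg = 6440.6 kJ/s
|Q| = 6440.6 kW = 23186 MJ/h

Q = 23200 MJ/h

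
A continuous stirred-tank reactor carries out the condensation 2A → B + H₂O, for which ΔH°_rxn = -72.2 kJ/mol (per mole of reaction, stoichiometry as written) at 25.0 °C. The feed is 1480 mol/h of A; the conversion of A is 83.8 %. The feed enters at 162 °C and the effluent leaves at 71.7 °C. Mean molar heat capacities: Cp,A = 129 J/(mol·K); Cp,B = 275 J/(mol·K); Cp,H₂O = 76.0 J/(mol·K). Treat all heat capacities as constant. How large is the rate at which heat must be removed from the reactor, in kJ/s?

Extent of reaction ξ = 0.838 × 1480 / 2 = 620.12 mol/h
Reaction term: ξ·ΔH°_rxn = 620.12 × -72.2 = -44773 kJ/h
Sensible, feed 162→25 °C: -26156 kJ/h
Outlet flows (mol/h): A 239.76, B 620.12, H₂O 620.12
Sensible, products 25→71.7 °C: 11609 kJ/h
Q = ΔH = -59319 kJ/h = -16.478 kW
Heat removed = 16.478 kJ/s

Q_out = 16.5 kJ/s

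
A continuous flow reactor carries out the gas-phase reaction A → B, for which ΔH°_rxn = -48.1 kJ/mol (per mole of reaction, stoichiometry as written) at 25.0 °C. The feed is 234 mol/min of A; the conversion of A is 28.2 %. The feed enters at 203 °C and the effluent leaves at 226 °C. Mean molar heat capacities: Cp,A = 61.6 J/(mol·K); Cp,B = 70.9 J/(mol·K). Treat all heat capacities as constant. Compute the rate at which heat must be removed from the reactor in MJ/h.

Q_out = 163 MJ/h

Extent of reaction ξ = 0.282 × 234 = 65.988 mol/min
Reaction term: ξ·ΔH°_rxn = 65.988 × -48.1 = -3174 kJ/min
Sensible, feed 203→25 °C: -2565.8 kJ/min
Outlet flows (mol/min): A 168.01, B 65.988
Sensible, products 25→226 °C: 3020.6 kJ/min
Q = ΔH = -2719.1 kJ/min = -45.319 kW
Heat removed = 163.15 MJ/h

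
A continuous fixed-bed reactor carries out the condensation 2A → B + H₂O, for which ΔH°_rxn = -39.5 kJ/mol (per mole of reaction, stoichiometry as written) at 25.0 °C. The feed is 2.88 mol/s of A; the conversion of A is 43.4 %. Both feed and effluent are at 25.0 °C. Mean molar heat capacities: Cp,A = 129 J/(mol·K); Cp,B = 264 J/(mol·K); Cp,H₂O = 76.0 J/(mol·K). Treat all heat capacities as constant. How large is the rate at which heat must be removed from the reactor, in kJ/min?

Q_out = 1480 kJ/min

Extent of reaction ξ = 0.434 × 2.88 / 2 = 0.62496 mol/s
Reaction term: ξ·ΔH°_rxn = 0.62496 × -39.5 = -24.686 kJ/s
Q = ΔH = -24.686 kJ/s = -24.686 kW
Heat removed = 1481.2 kJ/min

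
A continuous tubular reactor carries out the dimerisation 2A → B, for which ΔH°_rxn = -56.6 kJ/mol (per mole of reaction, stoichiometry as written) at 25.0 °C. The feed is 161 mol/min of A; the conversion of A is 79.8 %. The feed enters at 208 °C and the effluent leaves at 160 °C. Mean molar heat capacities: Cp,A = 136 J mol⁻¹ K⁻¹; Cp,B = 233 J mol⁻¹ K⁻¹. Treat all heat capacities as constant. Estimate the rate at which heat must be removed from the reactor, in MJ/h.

Extent of reaction ξ = 0.798 × 161 / 2 = 64.239 mol/min
Reaction term: ξ·ΔH°_rxn = 64.239 × -56.6 = -3635.9 kJ/min
Sensible, feed 208→25 °C: -4007 kJ/min
Outlet flows (mol/min): A 32.522, B 64.239
Sensible, products 25→160 °C: 2617.7 kJ/min
Q = ΔH = -5025.2 kJ/min = -83.753 kW
Heat removed = 301.51 MJ/h

Q_out = 302 MJ/h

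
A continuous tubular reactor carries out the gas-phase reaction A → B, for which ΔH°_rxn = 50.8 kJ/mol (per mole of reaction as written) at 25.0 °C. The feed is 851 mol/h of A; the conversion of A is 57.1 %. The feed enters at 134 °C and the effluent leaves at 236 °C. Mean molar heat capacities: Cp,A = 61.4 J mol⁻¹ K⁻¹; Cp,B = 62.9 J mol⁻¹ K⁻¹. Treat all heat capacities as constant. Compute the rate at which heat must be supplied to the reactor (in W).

Q_in = 8380 W

Extent of reaction ξ = 0.571 × 851 = 485.92 mol/h
Reaction term: ξ·ΔH°_rxn = 485.92 × 50.8 = 24685 kJ/h
Sensible, feed 134→25 °C: -5695.4 kJ/h
Outlet flows (mol/h): A 365.08, B 485.92
Sensible, products 25→236 °C: 11179 kJ/h
Q = ΔH = 30168 kJ/h = 8.3801 kW
Heat supplied = 8380.1 W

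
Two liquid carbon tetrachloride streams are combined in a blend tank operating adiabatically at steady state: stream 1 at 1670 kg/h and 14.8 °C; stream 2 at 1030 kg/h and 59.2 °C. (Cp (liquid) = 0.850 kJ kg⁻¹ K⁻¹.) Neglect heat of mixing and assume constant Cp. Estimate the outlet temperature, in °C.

T_out = 31.7 °C

Adiabatic, steady state ⇒ Σ ṁᵢCp,ᵢ(T_out − Tᵢ) = 0
Σ ṁᵢCp,ᵢTᵢ = 1670×0.850×14.8 + 1030×0.850×59.2 = 72838
Σ ṁᵢCp,ᵢ = 1670×0.850 + 1030×0.850 = 2295
T_out = 72838 / 2295 = 31.738 °C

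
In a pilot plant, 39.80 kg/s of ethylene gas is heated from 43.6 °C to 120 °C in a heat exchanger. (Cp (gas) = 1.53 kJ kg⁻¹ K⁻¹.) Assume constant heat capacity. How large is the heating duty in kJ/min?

Q = ṁ·Cp·ΔT = 39.80 × 1.53 × (120 − 43.6) = 4652.3 kJ/s
Heating duty = 279140 kJ/min

Q = 279000 kJ/min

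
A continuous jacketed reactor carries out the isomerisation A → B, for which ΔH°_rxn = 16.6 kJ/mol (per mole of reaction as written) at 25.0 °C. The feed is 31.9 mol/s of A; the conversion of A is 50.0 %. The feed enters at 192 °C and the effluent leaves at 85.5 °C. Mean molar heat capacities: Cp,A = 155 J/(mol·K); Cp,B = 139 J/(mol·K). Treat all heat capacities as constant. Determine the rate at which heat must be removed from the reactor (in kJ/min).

Extent of reaction ξ = 0.500 × 31.9 = 15.95 mol/s
Reaction term: ξ·ΔH°_rxn = 15.95 × 16.6 = 264.77 kJ/s
Sensible, feed 192→25 °C: -825.73 kJ/s
Outlet flows (mol/s): A 15.95, B 15.95
Sensible, products 25→85.5 °C: 283.7 kJ/s
Q = ΔH = -277.26 kJ/s = -277.26 kW
Heat removed = 16636 kJ/min

Q_out = 16600 kJ/min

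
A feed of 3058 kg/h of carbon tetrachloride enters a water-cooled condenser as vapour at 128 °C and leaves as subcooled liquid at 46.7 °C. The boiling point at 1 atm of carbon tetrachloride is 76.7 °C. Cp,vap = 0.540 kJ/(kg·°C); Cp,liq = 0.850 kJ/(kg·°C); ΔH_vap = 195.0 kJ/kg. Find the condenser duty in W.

Q_c = 211000 W

vapour 128→76.7 °C: -27.702 kJ/kg
condensation at 76.7 °C: -195 kJ/kg
liquid 76.7→46.7 °C: -25.5 kJ/kg
Δh = -27.702 + -195 + -25.5 = -248.2 kJ/kg
Q = ṁ·Δh = 3058 kg/h × -248.2 kJ/kg = -759000 kJ/h
|Q| = 210.83 kW = 210830 W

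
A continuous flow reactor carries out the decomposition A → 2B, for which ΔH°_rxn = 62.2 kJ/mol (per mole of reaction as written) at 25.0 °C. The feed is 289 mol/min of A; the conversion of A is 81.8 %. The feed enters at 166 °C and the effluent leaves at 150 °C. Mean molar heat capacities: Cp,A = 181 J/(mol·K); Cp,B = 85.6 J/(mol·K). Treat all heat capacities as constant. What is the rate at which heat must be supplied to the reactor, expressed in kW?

Q_in = 226 kW

Extent of reaction ξ = 0.818 × 289 = 236.4 mol/min
Reaction term: ξ·ΔH°_rxn = 236.4 × 62.2 = 14704 kJ/min
Sensible, feed 166→25 °C: -7375.6 kJ/min
Outlet flows (mol/min): A 52.598, B 472.8
Sensible, products 25→150 °C: 6249 kJ/min
Q = ΔH = 13578 kJ/min = 226.29 kW
Heat supplied = 226.29 kW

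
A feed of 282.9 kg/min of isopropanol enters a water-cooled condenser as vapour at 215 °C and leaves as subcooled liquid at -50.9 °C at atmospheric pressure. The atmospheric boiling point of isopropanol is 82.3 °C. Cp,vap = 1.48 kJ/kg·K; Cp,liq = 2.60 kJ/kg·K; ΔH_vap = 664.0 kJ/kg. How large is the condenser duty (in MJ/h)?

vapour 215→82.3 °C: -196.4 kJ/kg
condensation at 82.3 °C: -664 kJ/kg
liquid 82.3→-50.9 °C: -346.32 kJ/kg
Δh = -196.4 + -664 + -346.32 = -1206.7 kJ/kg
Q = ṁ·Δh = 282.9 kg/min × -1206.7 kJ/kg = -341380 kJ/min
|Q| = 5689.7 kW = 20483 MJ/h

Q_c = 20500 MJ/h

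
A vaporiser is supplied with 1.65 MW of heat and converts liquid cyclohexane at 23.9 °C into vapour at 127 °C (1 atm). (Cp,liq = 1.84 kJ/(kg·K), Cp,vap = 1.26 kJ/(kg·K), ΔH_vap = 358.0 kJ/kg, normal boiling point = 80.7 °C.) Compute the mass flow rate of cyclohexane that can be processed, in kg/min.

Δh = 1.84×(80.7−23.9) + 358.0 + 1.26×(127−80.7) = 520.85 kJ/kg
Q = 1.65 MW = 1650 kJ/s = 99000 kJ/min
ṁ = Q/Δh = 99000 / 520.85 = 190.07 kg/min

ṁ = 190 kg/min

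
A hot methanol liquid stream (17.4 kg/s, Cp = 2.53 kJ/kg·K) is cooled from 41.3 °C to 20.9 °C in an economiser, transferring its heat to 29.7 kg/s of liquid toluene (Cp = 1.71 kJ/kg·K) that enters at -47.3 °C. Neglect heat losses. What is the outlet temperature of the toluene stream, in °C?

Heat released by hot stream: Q = 17.4 × 2.53 × (41.3 − 20.9) = 898.05 kJ/s
Energy balance on cold side (adiabatic exchanger): Q = ṁ_c·Cp_c·(T_c,out − T_c,in)
T_c,out = -47.3 + 898.05/(29.7 × 1.71) = -29.617 °C

T_c,out = -29.6 °C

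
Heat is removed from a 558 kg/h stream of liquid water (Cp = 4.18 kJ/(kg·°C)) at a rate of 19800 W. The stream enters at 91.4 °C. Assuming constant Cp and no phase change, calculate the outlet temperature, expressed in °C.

T_out = 60.8 °C

Q = 19800 W = 71280 kJ/h
ΔT = Q/(ṁ·Cp) = 71280/(558×4.18) = 30.56 K
T_out = 91.4 − 30.56 = 60.84 °C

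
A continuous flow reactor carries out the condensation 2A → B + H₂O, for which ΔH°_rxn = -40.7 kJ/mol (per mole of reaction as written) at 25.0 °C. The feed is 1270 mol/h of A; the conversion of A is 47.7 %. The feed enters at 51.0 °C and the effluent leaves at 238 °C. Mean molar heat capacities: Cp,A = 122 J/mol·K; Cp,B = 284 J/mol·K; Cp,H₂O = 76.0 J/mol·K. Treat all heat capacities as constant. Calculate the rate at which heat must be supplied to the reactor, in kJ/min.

Extent of reaction ξ = 0.477 × 1270 / 2 = 302.89 mol/h
Reaction term: ξ·ΔH°_rxn = 302.89 × -40.7 = -12328 kJ/h
Sensible, feed 51.0→25 °C: -4028.4 kJ/h
Outlet flows (mol/h): A 664.21, B 302.89, H₂O 302.89
Sensible, products 25→238 °C: 40486 kJ/h
Q = ΔH = 24130 kJ/h = 6.7027 kW
Heat supplied = 402.16 kJ/min

Q_in = 402 kJ/min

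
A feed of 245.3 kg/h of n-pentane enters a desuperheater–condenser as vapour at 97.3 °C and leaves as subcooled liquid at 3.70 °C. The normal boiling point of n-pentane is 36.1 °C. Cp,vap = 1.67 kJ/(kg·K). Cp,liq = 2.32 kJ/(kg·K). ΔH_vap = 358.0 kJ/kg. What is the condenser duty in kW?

Q_c = 36.5 kW

vapour 97.3→36.1 °C: -102.2 kJ/kg
condensation at 36.1 °C: -358 kJ/kg
liquid 36.1→3.70 °C: -75.168 kJ/kg
Δh = -102.2 + -358 + -75.168 = -535.37 kJ/kg
Q = ṁ·Δh = 245.3 kg/h × -535.37 kJ/kg = -131330 kJ/h
|Q| = 36.48 kW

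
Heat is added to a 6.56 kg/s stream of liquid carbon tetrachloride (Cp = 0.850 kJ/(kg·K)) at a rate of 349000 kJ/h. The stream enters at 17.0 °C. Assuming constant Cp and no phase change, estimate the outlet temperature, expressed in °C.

T_out = 34.4 °C

Q = 349000 kJ/h = 96.944 kJ/s
ΔT = Q/(ṁ·Cp) = 96.944/(6.56×0.850) = 17.386 K
T_out = 17.0 + 17.386 = 34.386 °C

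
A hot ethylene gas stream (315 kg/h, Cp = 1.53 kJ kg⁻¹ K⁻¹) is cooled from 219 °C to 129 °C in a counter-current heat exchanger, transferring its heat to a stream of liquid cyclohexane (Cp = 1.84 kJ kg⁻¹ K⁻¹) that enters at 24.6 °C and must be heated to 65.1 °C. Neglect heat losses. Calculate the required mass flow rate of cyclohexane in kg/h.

Heat released by hot stream: Q = 315 × 1.53 × (219 − 129) = 43376 kJ/h
Energy balance on cold side (adiabatic exchanger): Q = ṁ_c·Cp_c·(T_c,out − T_c,in)
ṁ_c = 43376 / [1.84 × (65.1 − 24.6)] = 582.07 kg/h

ṁ_c = 582 kg/h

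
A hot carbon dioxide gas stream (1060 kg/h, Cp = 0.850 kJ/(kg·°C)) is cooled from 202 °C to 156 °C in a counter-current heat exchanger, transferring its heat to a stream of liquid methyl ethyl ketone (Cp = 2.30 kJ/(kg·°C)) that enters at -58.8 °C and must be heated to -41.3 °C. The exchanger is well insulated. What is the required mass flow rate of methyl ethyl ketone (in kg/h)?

Heat released by hot stream: Q = 1060 × 0.850 × (202 − 156) = 41446 kJ/h
Energy balance on cold side (adiabatic exchanger): Q = ṁ_c·Cp_c·(T_c,out − T_c,in)
ṁ_c = 41446 / [2.30 × (-41.3 − -58.8)] = 1029.7 kg/h

ṁ_c = 1030 kg/h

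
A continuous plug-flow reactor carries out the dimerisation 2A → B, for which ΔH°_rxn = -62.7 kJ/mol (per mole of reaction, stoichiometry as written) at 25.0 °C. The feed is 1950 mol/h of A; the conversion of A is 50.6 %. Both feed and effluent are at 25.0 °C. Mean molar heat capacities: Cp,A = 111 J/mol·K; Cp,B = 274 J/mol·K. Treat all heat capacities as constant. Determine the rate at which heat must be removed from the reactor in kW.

Extent of reaction ξ = 0.506 × 1950 / 2 = 493.35 mol/h
Reaction term: ξ·ΔH°_rxn = 493.35 × -62.7 = -30933 kJ/h
Q = ΔH = -30933 kJ/h = -8.5925 kW
Heat removed = 8.5925 kW

Q_out = 8.59 kW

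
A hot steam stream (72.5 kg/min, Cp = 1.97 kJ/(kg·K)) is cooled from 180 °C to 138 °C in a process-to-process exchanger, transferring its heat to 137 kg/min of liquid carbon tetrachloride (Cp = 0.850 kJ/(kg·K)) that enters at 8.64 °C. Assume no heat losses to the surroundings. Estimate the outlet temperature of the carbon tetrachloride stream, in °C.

T_c,out = 60.2 °C

Heat released by hot stream: Q = 72.5 × 1.97 × (180 − 138) = 5998.6 kJ/min
Energy balance on cold side (adiabatic exchanger): Q = ṁ_c·Cp_c·(T_c,out − T_c,in)
T_c,out = 8.64 + 5998.6/(137 × 0.850) = 60.153 °C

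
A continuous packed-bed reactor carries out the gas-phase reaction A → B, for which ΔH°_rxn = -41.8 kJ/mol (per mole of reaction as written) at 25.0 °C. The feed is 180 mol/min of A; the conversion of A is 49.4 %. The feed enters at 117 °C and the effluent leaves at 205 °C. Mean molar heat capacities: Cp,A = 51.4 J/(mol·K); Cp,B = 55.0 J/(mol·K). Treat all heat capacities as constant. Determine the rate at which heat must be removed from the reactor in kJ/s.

Q_out = 47.4 kJ/s

Extent of reaction ξ = 0.494 × 180 = 88.92 mol/min
Reaction term: ξ·ΔH°_rxn = 88.92 × -41.8 = -3716.9 kJ/min
Sensible, feed 117→25 °C: -851.18 kJ/min
Outlet flows (mol/min): A 91.08, B 88.92
Sensible, products 25→205 °C: 1723 kJ/min
Q = ΔH = -2845.1 kJ/min = -47.418 kW
Heat removed = 47.418 kJ/s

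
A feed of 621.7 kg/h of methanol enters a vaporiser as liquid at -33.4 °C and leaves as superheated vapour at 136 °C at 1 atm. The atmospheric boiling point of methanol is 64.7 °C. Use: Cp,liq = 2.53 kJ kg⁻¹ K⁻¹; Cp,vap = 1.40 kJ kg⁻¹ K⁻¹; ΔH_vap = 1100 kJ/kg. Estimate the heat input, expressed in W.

liquid -33.4→64.7 °C: 248.19 kJ/kg
vaporisation at 64.7 °C: 1100 kJ/kg
vapour 64.7→136 °C: 99.82 kJ/kg
Δh = 248.19 + 1100 + 99.82 = 1448 kJ/kg
Q = ṁ·Δh = 621.7 kg/h × 1448 kJ/kg = 900230 kJ/h
|Q| = 250.06 kW = 250060 W

Q = 250000 W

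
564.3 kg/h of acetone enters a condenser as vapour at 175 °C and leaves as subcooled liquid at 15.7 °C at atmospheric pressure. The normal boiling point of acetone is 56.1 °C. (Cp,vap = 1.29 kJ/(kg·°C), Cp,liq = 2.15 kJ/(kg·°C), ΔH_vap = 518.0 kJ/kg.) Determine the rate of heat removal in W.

Q_c = 119000 W

vapour 175→56.1 °C: -153.38 kJ/kg
condensation at 56.1 °C: -518 kJ/kg
liquid 56.1→15.7 °C: -86.86 kJ/kg
Δh = -153.38 + -518 + -86.86 = -758.24 kJ/kg
Q = ṁ·Δh = 564.3 kg/h × -758.24 kJ/kg = -427880 kJ/h
|Q| = 118.85 kW = 118850 W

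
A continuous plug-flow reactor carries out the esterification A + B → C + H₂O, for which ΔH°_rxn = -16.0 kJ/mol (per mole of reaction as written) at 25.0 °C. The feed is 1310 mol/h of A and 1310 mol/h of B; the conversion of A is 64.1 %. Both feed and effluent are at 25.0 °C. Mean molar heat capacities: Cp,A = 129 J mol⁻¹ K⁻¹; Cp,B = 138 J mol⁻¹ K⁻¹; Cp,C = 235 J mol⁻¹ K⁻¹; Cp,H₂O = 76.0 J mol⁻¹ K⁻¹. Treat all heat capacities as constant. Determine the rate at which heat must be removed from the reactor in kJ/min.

Q_out = 224 kJ/min

Extent of reaction ξ = 0.641 × 1310 = 839.71 mol/h
Reaction term: ξ·ΔH°_rxn = 839.71 × -16.0 = -13435 kJ/h
Q = ΔH = -13435 kJ/h = -3.732 kW
Heat removed = 223.92 kJ/min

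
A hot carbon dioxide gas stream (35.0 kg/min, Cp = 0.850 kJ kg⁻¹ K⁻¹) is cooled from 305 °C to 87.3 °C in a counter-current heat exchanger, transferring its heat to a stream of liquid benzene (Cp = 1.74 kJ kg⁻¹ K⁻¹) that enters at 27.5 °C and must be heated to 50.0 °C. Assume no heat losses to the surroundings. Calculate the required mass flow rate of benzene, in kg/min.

Heat released by hot stream: Q = 35.0 × 0.850 × (305 − 87.3) = 6476.6 kJ/min
Energy balance on cold side (adiabatic exchanger): Q = ṁ_c·Cp_c·(T_c,out − T_c,in)
ṁ_c = 6476.6 / [1.74 × (50.0 − 27.5)] = 165.43 kg/min

ṁ_c = 165 kg/min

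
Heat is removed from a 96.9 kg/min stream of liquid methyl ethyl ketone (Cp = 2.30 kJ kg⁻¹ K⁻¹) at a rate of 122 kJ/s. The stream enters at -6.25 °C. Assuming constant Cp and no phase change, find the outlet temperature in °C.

T_out = -39.1 °C

Q = 122 kJ/s = 7320 kJ/min
ΔT = Q/(ṁ·Cp) = 7320/(96.9×2.30) = 32.844 K
T_out = -6.25 − 32.844 = -39.094 °C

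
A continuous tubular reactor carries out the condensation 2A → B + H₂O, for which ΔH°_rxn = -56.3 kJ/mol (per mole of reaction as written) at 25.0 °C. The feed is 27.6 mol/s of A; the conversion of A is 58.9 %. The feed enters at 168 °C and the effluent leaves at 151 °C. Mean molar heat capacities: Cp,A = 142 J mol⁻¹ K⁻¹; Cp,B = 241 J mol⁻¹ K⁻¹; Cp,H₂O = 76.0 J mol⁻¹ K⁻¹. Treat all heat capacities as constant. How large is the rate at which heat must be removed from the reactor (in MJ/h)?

Extent of reaction ξ = 0.589 × 27.6 / 2 = 8.1282 mol/s
Reaction term: ξ·ΔH°_rxn = 8.1282 × -56.3 = -457.62 kJ/s
Sensible, feed 168→25 °C: -560.45 kJ/s
Outlet flows (mol/s): A 11.344, B 8.1282, H₂O 8.1282
Sensible, products 25→151 °C: 527.62 kJ/s
Q = ΔH = -490.45 kJ/s = -490.45 kW
Heat removed = 1765.6 MJ/h

Q_out = 1770 MJ/h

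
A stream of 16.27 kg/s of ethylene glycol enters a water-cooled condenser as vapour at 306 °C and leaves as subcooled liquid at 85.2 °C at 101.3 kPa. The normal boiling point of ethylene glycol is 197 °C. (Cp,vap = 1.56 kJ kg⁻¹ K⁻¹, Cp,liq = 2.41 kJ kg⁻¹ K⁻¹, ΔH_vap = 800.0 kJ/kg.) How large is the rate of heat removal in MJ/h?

Q_c = 72600 MJ/h

vapour 306→197 °C: -170.04 kJ/kg
condensation at 197 °C: -800 kJ/kg
liquid 197→85.2 °C: -269.44 kJ/kg
Δh = -170.04 + -800 + -269.44 = -1239.5 kJ/kg
Q = ṁ·Δh = 16.27 kg/s × -1239.5 kJ/kg = -20166 kJ/s
|Q| = 20166 kW = 72599 MJ/h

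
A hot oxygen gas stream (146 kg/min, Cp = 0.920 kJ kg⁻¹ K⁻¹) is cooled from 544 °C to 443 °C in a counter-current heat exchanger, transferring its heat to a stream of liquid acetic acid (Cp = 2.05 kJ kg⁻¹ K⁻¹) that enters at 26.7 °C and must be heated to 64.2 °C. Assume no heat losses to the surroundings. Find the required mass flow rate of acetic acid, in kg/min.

Heat released by hot stream: Q = 146 × 0.920 × (544 − 443) = 13566 kJ/min
Energy balance on cold side (adiabatic exchanger): Q = ṁ_c·Cp_c·(T_c,out − T_c,in)
ṁ_c = 13566 / [2.05 × (64.2 − 26.7)] = 176.47 kg/min

ṁ_c = 176 kg/min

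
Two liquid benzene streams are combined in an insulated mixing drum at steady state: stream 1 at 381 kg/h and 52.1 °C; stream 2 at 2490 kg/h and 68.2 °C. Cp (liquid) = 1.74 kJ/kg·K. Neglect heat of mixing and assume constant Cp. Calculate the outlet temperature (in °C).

T_out = 66.1 °C

Energy balance with Q = 0: Σ ṁᵢCp,ᵢ(T_out − Tᵢ) = 0
T_out = Σ ṁᵢCp,ᵢTᵢ / Σ ṁᵢCp,ᵢ
      = 330020 / 4995.5 = 66.063 °C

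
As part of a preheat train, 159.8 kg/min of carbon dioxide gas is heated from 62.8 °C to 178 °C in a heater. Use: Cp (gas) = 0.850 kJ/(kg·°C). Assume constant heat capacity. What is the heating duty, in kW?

Q = ṁ·Cp·ΔT = 159.8 × 0.850 × (178 − 62.8) = 15648 kJ/min
Converting: 15648 / 60 s = 260.79 kW

Q = 261 kW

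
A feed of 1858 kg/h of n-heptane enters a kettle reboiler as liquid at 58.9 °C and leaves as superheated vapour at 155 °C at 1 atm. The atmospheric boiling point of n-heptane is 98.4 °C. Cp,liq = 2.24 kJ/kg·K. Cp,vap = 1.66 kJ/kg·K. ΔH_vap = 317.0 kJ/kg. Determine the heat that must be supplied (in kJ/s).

Q = 258 kJ/s

liquid 58.9→98.4 °C: 88.48 kJ/kg
vaporisation at 98.4 °C: 317 kJ/kg
vapour 98.4→155 °C: 93.956 kJ/kg
Δh = 88.48 + 317 + 93.956 = 499.44 kJ/kg
Q = ṁ·Δh = 1858 kg/h × 499.44 kJ/kg = 927950 kJ/h
|Q| = 257.76 kW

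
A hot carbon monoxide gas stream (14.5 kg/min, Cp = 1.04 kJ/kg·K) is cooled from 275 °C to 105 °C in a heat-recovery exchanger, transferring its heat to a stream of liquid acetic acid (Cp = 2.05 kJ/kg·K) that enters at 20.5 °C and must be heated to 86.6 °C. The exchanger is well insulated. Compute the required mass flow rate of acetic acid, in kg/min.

ṁ_c = 18.9 kg/min

Heat released by hot stream: Q = 14.5 × 1.04 × (275 − 105) = 2563.6 kJ/min
Energy balance on cold side (adiabatic exchanger): Q = ṁ_c·Cp_c·(T_c,out − T_c,in)
ṁ_c = 2563.6 / [2.05 × (86.6 − 20.5)] = 18.919 kg/min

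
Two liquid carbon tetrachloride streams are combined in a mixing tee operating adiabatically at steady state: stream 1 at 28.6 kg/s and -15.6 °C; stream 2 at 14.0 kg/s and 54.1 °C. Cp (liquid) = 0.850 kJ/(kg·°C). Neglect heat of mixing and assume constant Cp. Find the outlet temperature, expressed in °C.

No heat crosses the boundary, so H_out = H_in.
Σ ṁᵢCp,ᵢTᵢ = 28.6×0.850×-15.6 + 14.0×0.850×54.1 = 264.55
Σ ṁᵢCp,ᵢ = 28.6×0.850 + 14.0×0.850 = 36.21
T_out = 264.55 / 36.21 = 7.3061 °C

T_out = 7.31 °C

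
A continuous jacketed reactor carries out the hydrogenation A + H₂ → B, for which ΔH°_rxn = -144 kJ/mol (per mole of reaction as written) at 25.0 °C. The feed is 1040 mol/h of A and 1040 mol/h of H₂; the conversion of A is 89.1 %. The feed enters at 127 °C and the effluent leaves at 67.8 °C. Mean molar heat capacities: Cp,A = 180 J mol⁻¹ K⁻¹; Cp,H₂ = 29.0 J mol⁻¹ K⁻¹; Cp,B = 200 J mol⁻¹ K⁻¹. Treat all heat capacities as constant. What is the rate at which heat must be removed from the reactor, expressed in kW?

Extent of reaction ξ = 0.891 × 1040 = 926.64 mol/h
Reaction term: ξ·ΔH°_rxn = 926.64 × -144 = -133440 kJ/h
Sensible, feed 127→25 °C: -22171 kJ/h
Outlet flows (mol/h): A 113.36, H₂ 113.36, B 926.64
Sensible, products 25→67.8 °C: 8946.1 kJ/h
Q = ΔH = -146660 kJ/h = -40.739 kW
Heat removed = 40.739 kW

Q_out = 40.7 kW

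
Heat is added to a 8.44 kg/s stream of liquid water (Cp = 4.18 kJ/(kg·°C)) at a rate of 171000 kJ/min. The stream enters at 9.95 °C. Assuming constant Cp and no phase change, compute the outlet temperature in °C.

Q = 171000 kJ/min = 2850 kJ/s
ΔT = Q/(ṁ·Cp) = 2850/(8.44×4.18) = 80.784 K
T_out = 9.95 + 80.784 = 90.734 °C

T_out = 90.7 °C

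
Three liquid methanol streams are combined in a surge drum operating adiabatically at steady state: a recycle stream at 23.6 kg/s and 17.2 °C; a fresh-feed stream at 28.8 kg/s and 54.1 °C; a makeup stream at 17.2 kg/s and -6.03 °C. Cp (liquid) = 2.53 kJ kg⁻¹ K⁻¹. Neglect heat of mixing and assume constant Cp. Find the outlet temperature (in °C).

Energy balance with Q = 0: Σ ṁᵢCp,ᵢ(T_out − Tᵢ) = 0
Σ ṁᵢCp,ᵢTᵢ = 23.6×2.53×17.2 + 28.8×2.53×54.1 + 17.2×2.53×-6.03 = 4706.5
Σ ṁᵢCp,ᵢ = 23.6×2.53 + 28.8×2.53 + 17.2×2.53 = 176.09
T_out = 4706.5 / 176.09 = 26.728 °C

T_out = 26.7 °C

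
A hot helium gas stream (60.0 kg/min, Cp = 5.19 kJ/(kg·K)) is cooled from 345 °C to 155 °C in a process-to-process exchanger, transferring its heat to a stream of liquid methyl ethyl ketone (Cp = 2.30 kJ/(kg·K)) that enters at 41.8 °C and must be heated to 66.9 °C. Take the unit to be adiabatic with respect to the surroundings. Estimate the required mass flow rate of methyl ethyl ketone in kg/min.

ṁ_c = 1020 kg/min

Heat released by hot stream: Q = 60.0 × 5.19 × (345 − 155) = 59166 kJ/min
Energy balance on cold side (adiabatic exchanger): Q = ṁ_c·Cp_c·(T_c,out − T_c,in)
ṁ_c = 59166 / [2.30 × (66.9 − 41.8)] = 1024.9 kg/min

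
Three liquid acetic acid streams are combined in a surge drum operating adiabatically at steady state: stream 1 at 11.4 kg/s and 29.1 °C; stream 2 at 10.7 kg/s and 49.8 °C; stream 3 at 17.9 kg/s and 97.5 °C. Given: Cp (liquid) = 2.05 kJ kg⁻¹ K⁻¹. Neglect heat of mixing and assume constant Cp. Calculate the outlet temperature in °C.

Energy balance with Q = 0: Σ ṁᵢCp,ᵢ(T_out − Tᵢ) = 0
Σ ṁᵢCp,ᵢTᵢ = 11.4×2.05×29.1 + 10.7×2.05×49.8 + 17.9×2.05×97.5 = 5350.2
Σ ṁᵢCp,ᵢ = 11.4×2.05 + 10.7×2.05 + 17.9×2.05 = 82
T_out = 5350.2 / 82 = 65.246 °C

T_out = 65.2 °C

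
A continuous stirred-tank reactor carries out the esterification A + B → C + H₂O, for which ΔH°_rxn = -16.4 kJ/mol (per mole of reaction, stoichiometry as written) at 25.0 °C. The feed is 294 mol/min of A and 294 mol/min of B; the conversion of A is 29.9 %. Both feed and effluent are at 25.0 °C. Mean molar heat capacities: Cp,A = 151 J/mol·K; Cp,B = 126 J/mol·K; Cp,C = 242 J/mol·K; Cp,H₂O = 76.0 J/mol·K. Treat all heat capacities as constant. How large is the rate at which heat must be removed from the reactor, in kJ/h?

Q_out = 86500 kJ/h

Extent of reaction ξ = 0.299 × 294 = 87.906 mol/min
Reaction term: ξ·ΔH°_rxn = 87.906 × -16.4 = -1441.7 kJ/min
Q = ΔH = -1441.7 kJ/min = -24.028 kW
Heat removed = 86500 kJ/h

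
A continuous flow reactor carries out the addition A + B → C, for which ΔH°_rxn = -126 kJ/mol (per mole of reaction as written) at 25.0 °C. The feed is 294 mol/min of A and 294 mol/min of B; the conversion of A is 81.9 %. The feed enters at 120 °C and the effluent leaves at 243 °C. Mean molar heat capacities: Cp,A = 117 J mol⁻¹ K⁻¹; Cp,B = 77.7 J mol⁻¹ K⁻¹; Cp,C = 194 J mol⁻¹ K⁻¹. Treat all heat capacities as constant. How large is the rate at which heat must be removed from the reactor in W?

Q_out = 389000 W

Extent of reaction ξ = 0.819 × 294 = 240.79 mol/min
Reaction term: ξ·ΔH°_rxn = 240.79 × -126 = -30339 kJ/min
Sensible, feed 120→25 °C: -5438 kJ/min
Outlet flows (mol/min): A 53.214, B 53.214, C 240.79
Sensible, products 25→243 °C: 12442 kJ/min
Q = ΔH = -23335 kJ/min = -388.92 kW
Heat removed = 388920 W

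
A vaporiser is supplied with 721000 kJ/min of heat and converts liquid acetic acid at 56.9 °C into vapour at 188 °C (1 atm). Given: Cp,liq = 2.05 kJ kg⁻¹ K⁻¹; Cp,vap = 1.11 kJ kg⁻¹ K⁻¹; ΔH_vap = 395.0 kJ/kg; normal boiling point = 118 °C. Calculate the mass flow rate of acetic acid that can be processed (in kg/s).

Δh = 2.05×(118−56.9) + 395.0 + 1.11×(188−118) = 597.96 kJ/kg
Q = 721000 kJ/min = 12017 kJ/s = 12017 kJ/s
ṁ = Q/Δh = 12017 / 597.96 = 20.096 kg/s

ṁ = 20.1 kg/s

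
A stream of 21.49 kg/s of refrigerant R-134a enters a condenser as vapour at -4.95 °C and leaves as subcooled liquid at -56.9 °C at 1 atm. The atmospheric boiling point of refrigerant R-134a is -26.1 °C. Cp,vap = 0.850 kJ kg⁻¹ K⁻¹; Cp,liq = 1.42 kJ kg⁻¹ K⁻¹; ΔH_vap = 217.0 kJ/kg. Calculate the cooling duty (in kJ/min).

Q_c = 359000 kJ/min

vapour -4.95→-26.1 °C: -17.978 kJ/kg
condensation at -26.1 °C: -217 kJ/kg
liquid -26.1→-56.9 °C: -43.736 kJ/kg
Δh = -17.978 + -217 + -43.736 = -278.71 kJ/kg
Q = ṁ·Δh = 21.49 kg/s × -278.71 kJ/kg = -5989.6 kJ/s
|Q| = 5989.6 kW = 359370 kJ/min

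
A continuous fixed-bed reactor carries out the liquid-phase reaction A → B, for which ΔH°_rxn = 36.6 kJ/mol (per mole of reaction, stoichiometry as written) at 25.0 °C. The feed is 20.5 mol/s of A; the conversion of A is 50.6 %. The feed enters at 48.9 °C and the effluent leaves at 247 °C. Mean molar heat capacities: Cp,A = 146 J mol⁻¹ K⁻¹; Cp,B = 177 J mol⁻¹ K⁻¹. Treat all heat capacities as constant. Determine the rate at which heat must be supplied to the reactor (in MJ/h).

Q_in = 3760 MJ/h

Extent of reaction ξ = 0.506 × 20.5 = 10.373 mol/s
Reaction term: ξ·ΔH°_rxn = 10.373 × 36.6 = 379.65 kJ/s
Sensible, feed 48.9→25 °C: -71.533 kJ/s
Outlet flows (mol/s): A 10.127, B 10.373
Sensible, products 25→247 °C: 735.83 kJ/s
Q = ΔH = 1044 kJ/s = 1044 kW
Heat supplied = 3758.2 MJ/h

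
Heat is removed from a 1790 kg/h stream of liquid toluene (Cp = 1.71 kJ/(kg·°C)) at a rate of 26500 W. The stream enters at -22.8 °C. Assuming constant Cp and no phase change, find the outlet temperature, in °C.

Q = 26500 W = 95400 kJ/h
ΔT = Q/(ṁ·Cp) = 95400/(1790×1.71) = 31.167 K
T_out = -22.8 − 31.167 = -53.967 °C

T_out = -54.0 °C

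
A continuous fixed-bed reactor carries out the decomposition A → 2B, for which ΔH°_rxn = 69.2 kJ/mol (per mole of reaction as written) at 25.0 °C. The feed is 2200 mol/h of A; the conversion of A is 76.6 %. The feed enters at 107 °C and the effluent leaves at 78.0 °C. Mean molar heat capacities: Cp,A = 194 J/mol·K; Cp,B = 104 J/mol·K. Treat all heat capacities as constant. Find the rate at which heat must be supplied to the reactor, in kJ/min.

Q_in = 1760 kJ/min

Extent of reaction ξ = 0.766 × 2200 = 1685.2 mol/h
Reaction term: ξ·ΔH°_rxn = 1685.2 × 69.2 = 116620 kJ/h
Sensible, feed 107→25 °C: -34998 kJ/h
Outlet flows (mol/h): A 514.8, B 3370.4
Sensible, products 25→78.0 °C: 23871 kJ/h
Q = ΔH = 105490 kJ/h = 29.303 kW
Heat supplied = 1758.2 kJ/min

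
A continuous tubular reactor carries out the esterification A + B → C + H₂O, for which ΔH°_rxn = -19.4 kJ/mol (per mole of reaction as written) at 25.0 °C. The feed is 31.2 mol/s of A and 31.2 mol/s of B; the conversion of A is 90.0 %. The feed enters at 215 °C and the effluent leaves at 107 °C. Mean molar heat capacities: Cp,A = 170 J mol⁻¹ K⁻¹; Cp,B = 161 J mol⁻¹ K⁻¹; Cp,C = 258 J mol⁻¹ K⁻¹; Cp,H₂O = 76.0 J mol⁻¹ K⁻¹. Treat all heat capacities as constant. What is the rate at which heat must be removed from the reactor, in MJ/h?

Q_out = 5950 MJ/h

Extent of reaction ξ = 0.900 × 31.2 = 28.08 mol/s
Reaction term: ξ·ΔH°_rxn = 28.08 × -19.4 = -544.75 kJ/s
Sensible, feed 215→25 °C: -1962.2 kJ/s
Outlet flows (mol/s): A 3.12, B 3.12, C 28.08, H₂O 28.08
Sensible, products 25→107 °C: 853.74 kJ/s
Q = ΔH = -1653.2 kJ/s = -1653.2 kW
Heat removed = 5951.5 MJ/h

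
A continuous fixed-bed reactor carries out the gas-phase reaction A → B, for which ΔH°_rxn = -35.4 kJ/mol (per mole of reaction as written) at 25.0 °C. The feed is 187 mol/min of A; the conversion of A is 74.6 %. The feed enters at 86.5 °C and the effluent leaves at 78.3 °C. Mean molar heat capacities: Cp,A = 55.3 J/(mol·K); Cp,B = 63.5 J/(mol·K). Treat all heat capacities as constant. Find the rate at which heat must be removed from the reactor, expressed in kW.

Extent of reaction ξ = 0.746 × 187 = 139.5 mol/min
Reaction term: ξ·ΔH°_rxn = 139.5 × -35.4 = -4938.4 kJ/min
Sensible, feed 86.5→25 °C: -635.98 kJ/min
Outlet flows (mol/min): A 47.498, B 139.5
Sensible, products 25→78.3 °C: 612.15 kJ/min
Q = ΔH = -4962.2 kJ/min = -82.703 kW
Heat removed = 82.703 kW

Q_out = 82.7 kW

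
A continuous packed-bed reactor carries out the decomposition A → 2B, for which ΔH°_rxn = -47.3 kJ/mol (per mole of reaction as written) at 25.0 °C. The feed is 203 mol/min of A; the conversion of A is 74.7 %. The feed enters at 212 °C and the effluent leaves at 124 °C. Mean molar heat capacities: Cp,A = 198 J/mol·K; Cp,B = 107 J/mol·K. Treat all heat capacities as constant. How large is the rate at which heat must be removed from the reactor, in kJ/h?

Q_out = 628000 kJ/h

Extent of reaction ξ = 0.747 × 203 = 151.64 mol/min
Reaction term: ξ·ΔH°_rxn = 151.64 × -47.3 = -7172.6 kJ/min
Sensible, feed 212→25 °C: -7516.3 kJ/min
Outlet flows (mol/min): A 51.359, B 303.28
Sensible, products 25→124 °C: 4219.4 kJ/min
Q = ΔH = -10469 kJ/min = -174.49 kW
Heat removed = 628170 kJ/h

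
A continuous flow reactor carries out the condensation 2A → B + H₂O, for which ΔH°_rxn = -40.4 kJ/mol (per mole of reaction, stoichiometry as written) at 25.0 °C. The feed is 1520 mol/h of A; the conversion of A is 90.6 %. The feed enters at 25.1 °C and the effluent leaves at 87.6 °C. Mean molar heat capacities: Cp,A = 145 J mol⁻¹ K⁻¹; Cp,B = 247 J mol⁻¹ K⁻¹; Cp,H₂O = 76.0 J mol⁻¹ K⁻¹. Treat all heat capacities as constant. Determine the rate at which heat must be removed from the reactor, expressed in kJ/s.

Q_out = 3.51 kJ/s

Extent of reaction ξ = 0.906 × 1520 / 2 = 688.56 mol/h
Reaction term: ξ·ΔH°_rxn = 688.56 × -40.4 = -27818 kJ/h
Sensible, feed 25.1→25 °C: -22.04 kJ/h
Outlet flows (mol/h): A 142.88, B 688.56, H₂O 688.56
Sensible, products 25→87.6 °C: 15219 kJ/h
Q = ΔH = -12620 kJ/h = -3.5057 kW
Heat removed = 3.5057 kJ/s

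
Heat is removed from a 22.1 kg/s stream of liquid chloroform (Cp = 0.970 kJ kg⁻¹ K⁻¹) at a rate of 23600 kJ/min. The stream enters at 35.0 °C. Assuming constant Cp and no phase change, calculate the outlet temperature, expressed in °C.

Q = 23600 kJ/min = 393.33 kJ/s
ΔT = Q/(ṁ·Cp) = 393.33/(22.1×0.970) = 18.348 K
T_out = 35.0 − 18.348 = 16.652 °C

T_out = 16.7 °C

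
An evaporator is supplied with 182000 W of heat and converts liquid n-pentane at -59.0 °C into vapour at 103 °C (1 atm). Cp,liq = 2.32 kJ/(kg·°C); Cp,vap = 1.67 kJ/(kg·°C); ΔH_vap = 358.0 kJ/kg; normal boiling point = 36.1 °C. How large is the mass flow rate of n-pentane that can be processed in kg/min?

ṁ = 15.8 kg/min

Δh = 2.32×(36.1−-59.0) + 358.0 + 1.67×(103−36.1) = 690.35 kJ/kg
Q = 182000 W = 182 kJ/s = 10920 kJ/min
ṁ = Q/Δh = 10920 / 690.35 = 15.818 kg/min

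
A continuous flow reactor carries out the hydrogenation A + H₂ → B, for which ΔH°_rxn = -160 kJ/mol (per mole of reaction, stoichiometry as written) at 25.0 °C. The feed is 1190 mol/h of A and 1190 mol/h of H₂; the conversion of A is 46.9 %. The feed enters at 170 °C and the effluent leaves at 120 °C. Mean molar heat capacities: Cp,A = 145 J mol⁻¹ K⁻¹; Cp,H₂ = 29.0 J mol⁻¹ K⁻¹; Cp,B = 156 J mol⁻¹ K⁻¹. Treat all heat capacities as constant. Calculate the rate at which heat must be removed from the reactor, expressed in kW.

Extent of reaction ξ = 0.469 × 1190 = 558.11 mol/h
Reaction term: ξ·ΔH°_rxn = 558.11 × -160 = -89298 kJ/h
Sensible, feed 170→25 °C: -30024 kJ/h
Outlet flows (mol/h): A 631.89, H₂ 631.89, B 558.11
Sensible, products 25→120 °C: 18716 kJ/h
Q = ΔH = -100600 kJ/h = -27.946 kW
Heat removed = 27.946 kW

Q_out = 27.9 kW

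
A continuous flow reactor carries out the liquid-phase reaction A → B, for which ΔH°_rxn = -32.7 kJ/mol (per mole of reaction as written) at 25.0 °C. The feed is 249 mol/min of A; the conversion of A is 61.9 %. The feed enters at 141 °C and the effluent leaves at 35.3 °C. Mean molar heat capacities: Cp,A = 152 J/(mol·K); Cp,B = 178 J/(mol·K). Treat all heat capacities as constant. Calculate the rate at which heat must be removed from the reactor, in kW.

Q_out = 150 kW

Extent of reaction ξ = 0.619 × 249 = 154.13 mol/min
Reaction term: ξ·ΔH°_rxn = 154.13 × -32.7 = -5040.1 kJ/min
Sensible, feed 141→25 °C: -4390.4 kJ/min
Outlet flows (mol/min): A 94.869, B 154.13
Sensible, products 25→35.3 °C: 431.11 kJ/min
Q = ΔH = -8999.3 kJ/min = -149.99 kW
Heat removed = 149.99 kW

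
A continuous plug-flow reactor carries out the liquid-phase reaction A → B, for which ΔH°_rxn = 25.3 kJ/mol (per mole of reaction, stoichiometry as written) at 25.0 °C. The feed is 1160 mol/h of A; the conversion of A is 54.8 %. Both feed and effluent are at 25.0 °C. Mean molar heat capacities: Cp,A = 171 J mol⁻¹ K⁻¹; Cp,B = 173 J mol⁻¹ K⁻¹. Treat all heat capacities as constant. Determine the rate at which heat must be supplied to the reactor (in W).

Extent of reaction ξ = 0.548 × 1160 = 635.68 mol/h
Reaction term: ξ·ΔH°_rxn = 635.68 × 25.3 = 16083 kJ/h
Q = ΔH = 16083 kJ/h = 4.4674 kW
Heat supplied = 4467.4 W

Q_in = 4470 W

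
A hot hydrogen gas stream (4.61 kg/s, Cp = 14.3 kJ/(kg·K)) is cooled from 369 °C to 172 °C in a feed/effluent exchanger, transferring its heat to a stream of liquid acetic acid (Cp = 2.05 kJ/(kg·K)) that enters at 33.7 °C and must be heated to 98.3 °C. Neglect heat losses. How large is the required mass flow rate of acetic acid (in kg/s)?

ṁ_c = 98.1 kg/s

Heat released by hot stream: Q = 4.61 × 14.3 × (369 − 172) = 12987 kJ/s
Energy balance on cold side (adiabatic exchanger): Q = ṁ_c·Cp_c·(T_c,out − T_c,in)
ṁ_c = 12987 / [2.05 × (98.3 − 33.7)] = 98.066 kg/s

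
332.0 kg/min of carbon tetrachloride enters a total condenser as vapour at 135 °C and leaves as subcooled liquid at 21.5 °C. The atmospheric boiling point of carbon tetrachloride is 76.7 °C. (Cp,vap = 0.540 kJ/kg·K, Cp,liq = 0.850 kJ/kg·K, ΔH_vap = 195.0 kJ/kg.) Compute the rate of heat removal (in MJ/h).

vapour 135→76.7 °C: -31.482 kJ/kg
condensation at 76.7 °C: -195 kJ/kg
liquid 76.7→21.5 °C: -46.92 kJ/kg
Δh = -31.482 + -195 + -46.92 = -273.4 kJ/kg
Q = ṁ·Δh = 332.0 kg/min × -273.4 kJ/kg = -90769 kJ/min
|Q| = 1512.8 kW = 5446.2 MJ/h

Q_c = 5450 MJ/h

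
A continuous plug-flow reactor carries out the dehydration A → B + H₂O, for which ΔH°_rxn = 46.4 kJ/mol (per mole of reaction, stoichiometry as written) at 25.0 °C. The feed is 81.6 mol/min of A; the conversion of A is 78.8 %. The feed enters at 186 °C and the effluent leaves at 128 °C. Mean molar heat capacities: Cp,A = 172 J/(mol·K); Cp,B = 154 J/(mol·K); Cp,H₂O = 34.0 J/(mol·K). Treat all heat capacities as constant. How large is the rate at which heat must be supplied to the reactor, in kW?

Q_in = 37.9 kW

Extent of reaction ξ = 0.788 × 81.6 = 64.301 mol/min
Reaction term: ξ·ΔH°_rxn = 64.301 × 46.4 = 2983.6 kJ/min
Sensible, feed 186→25 °C: -2259.7 kJ/min
Outlet flows (mol/min): A 17.299, B 64.301, H₂O 64.301
Sensible, products 25→128 °C: 1551.6 kJ/min
Q = ΔH = 2275.5 kJ/min = 37.925 kW
Heat supplied = 37.925 kW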